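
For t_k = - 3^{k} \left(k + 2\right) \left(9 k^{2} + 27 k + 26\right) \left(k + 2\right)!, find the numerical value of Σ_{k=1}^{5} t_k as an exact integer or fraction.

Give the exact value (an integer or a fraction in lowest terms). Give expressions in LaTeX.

The ratio is (k + 3)**2*(81*k + 27*(k + 1)**2 + 159)/((k + 2)*(9*k**2 + 27*k + 26)).
Gosper form: A/B · C(k+1)/C(k) with A=3*k + 9, B=1, C=k**3 + 5*k**2 + 80*k/9 + 52/9.
Set up (3*k + 9)·f(k+1) − (1)·f(k) − (k**3 + 5*k**2 + 80*k/9 + 52/9) = 0.
Degrees (1,0,3) ⇒ d ≤ 2.
Match coefficients ⇒ f(k) = (3*k**2 + k + 2)/9.
So s_k = (B(k−1)f/C)·t_k = ((3*k**2 + k + 2)/((k + 2)*(9*k**2 + 27*k + 26)))·t_k = -3**k*(3*k**2 + k + 2)*factorial(k + 2).
Check: Δs_k = -3**k*(k + 2)*(9*k**2 + 27*k + 26)*factorial(k + 2). ✓
Σ_(k=1)^(5) t_k = s_(6) − s_(1) = -3409620480 − (-108) = -3409620372.

Σ = -3409620372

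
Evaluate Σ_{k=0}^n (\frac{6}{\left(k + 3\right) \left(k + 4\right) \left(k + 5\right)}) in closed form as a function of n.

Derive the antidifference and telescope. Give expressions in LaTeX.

S(n) = \frac{n^{2} + 9 n + 8}{4 \left(n^{2} + 9 n + 20\right)}

Step 1: r(k) = (k + 3)/(k + 6).
Normal form (A,B,C) = (k + 3, k + 6, 1).
Need (k + 3)·f(k+1) − (k + 5)·f(k) = 1.
Degrees (1,1,0) ⇒ d ≤ 2.
A polynomial solution: f(k) = k*(k + 7)/24.
R(k) = B(k−1)·f(k)/C(k) = k*(k + 5)*(k + 7)/24; s_k = R·t_k = k*(k + 7)/(4*(k + 3)*(k + 4)).
Check: Δs_k = 6/(k**3 + 12*k**2 + 47*k + 60). ✓
Σ_(k=0)^n t_k = s_(n+1) − s_(0) = ((n**2 + 9*n + 8)/(4*(n**2 + 9*n + 20))) − (0), i.e. (n**2 + 9*n + 8)/(4*(n**2 + 9*n + 20)).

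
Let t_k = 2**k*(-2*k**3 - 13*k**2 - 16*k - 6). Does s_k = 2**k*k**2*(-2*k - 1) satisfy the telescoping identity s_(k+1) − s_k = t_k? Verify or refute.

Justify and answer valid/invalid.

s_(k+1) = 2**(k + 1)*(-2*k - 3)*(k + 1)**2
s_(k+1) − s_k = 2**k*(-2*k**3 - 13*k**2 - 16*k - 6)
(s_(k+1) − s_k) − t_k = 0

valid (s_(k+1) − s_k reduces to t_k)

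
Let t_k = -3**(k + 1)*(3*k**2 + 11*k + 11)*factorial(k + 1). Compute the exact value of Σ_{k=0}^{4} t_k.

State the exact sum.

t_(k+1)/t_k = 3*(3*k**3 + 23*k**2 + 59*k + 50)/(3*k**2 + 11*k + 11).
Factor: A=3*k + 6; B=1; C=k**2 + 11*k/3 + 11/3.
Set up (3*k + 6)·f(k+1) − (1)·f(k) − (k**2 + 11*k/3 + 11/3) = 0.
d = 1 from the (1,0,2) case.
Coefficient equations give f(k) = (k + 1)/3.
Certificate R = B(k−1)f/C = (k + 1)/(3*k**2 + 11*k + 11) gives s_k = -3**(k + 1)*(k + 1)*factorial(k + 1).
s_(k+1) − s_k = -3**(k + 1)*(3*k**2 + 11*k + 11)*factorial(k + 1) = t_k.
Telescoping: Σ = s_(5) − s_(0) = -3149280 − (-3) = -3149277.

Σ = -3149277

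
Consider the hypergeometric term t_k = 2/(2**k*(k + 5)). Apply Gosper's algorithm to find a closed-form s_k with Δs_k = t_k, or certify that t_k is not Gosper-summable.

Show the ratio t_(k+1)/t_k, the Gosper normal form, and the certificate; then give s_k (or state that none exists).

none (Gosper's algorithm certifies no s_k)

Compute t_(k+1)/t_k: get (k + 5)/(2*(k + 6)).
A = k/2 + 5/2, B = k + 6, C = 1.
Set up (k/2 + 5/2)·f(k+1) − (k + 5)·f(k) − (1) = 0.
Degrees (1,1,0) ⇒ d ≤ -1.
deg f ≤ -1 is impossible — no certificate.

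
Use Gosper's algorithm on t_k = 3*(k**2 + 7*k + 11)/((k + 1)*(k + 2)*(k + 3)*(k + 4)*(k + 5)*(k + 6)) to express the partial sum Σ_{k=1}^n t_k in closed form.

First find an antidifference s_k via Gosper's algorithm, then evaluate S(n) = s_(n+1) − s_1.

S(n) = n*(n**2 + 12*n + 44)/(48*(n**3 + 12*n**2 + 44*n + 48))

Ratio r(k) = (k + 1)*(7*k + (k + 1)**2 + 18)/((k + 7)*(k**2 + 7*k + 11)).
Take A(k)=k + 1, B(k)=k + 7, C(k)=k**2 + 7*k + 11.
Key eq: (k + 1)·f(k+1) = (k + 6)·f(k) + (k**2 + 7*k + 11).
Degrees (1,1,2) ⇒ d ≤ 5.
Solve for f: f(k) = k*(k + 2)*(k + 4)*(k**2 + 9*k + 23)/45 (degree 5 ≤ 5).
Then R = B(k−1)f/C = k*(k + 2)*(k + 4)*(k + 6)*(k**2 + 9*k + 23)/(45*(k**2 + 7*k + 11)), so s_k = R(k)·t_k = k*(k**2 + 9*k + 23)/(15*(k**3 + 9*k**2 + 23*k + 15)).
Check: Δs_k = 3*(k**2 + 7*k + 11)/(k**6 + 21*k**5 + 175*k**4 + 735*k**3 + 1624*k**2 + 1764*k + 720). ✓
Evaluate: s_(n+1) = (n**3 + 12*n**2 + 44*n + 33)/(15*(n**3 + 12*n**2 + 44*n + 48)); subtract s_(1) = 11/240 ⇒ S(n) = n*(n**2 + 12*n + 44)/(48*(n**3 + 12*n**2 + 44*n + 48)).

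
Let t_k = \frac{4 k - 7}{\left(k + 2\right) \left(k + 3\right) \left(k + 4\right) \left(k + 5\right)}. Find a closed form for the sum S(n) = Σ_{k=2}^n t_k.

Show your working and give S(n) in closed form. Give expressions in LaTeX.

S(n) = \frac{n^{3} + 12 n^{2} - 33 n + 20}{40 \left(n^{3} + 12 n^{2} + 47 n + 60\right)}

Ratio r(k) = (k + 2)*(4*k - 3)/((k + 6)*(4*k - 7)).
So A=k + 2 and B=k + 6, with C=k - 7/4.
Key eq: (k + 2)·f(k+1) = (k + 5)·f(k) + (k - 7/4).
Bound: deg f ≤ 3.
Solve for f: f(k) = -k*(k**2 + 9*k + 74)/96 (degree 3 ≤ 3).
Certificate R = B(k−1)f/C = -k*(k + 5)*(k**2 + 9*k + 74)/(24*(4*k - 7)) gives s_k = k*(-k**2 - 9*k - 74)/(24*(k + 2)*(k + 3)*(k + 4)).
s_(k+1) − s_k = (4*k - 7)/(k**4 + 14*k**3 + 71*k**2 + 154*k + 120) = t_k.
s_(n+1) = (-n**3 - 12*n**2 - 95*n - 84)/(24*(n**3 + 12*n**2 + 47*n + 60)) and s_(2) = -1/15, so S(n) = (n**3 + 12*n**2 - 33*n + 20)/(40*(n**3 + 12*n**2 + 47*n + 60)).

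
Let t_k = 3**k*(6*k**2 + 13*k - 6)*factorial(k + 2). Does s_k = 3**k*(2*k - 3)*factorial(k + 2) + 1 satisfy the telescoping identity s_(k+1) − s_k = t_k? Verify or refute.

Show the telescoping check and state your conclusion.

Valid — Δs_k = t_k.

s_(k+1) = 3**(k + 1)*(2*k - 1)*factorial(k + 3) + 1
s_(k+1) − s_k = 3**k*(6*k**2 + 13*k - 6)*factorial(k + 2)
(s_(k+1) − s_k) − t_k = 0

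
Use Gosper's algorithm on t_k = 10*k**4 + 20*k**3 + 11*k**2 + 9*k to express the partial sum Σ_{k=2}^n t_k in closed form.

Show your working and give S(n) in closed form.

Ratio r(k) = (10*k**4 + 60*k**3 + 131*k**2 + 131*k + 50)/(k*(10*k**3 + 20*k**2 + 11*k + 9)).
A = 1, B = 1, C = k**4 + 2*k**3 + 11*k**2/10 + 9*k/10.
Solve (1)·f(k+1) − (1)·f(k) = k**4 + 2*k**3 + 11*k**2/10 + 9*k/10.
Degrees (0,0,4) ⇒ d ≤ 5.
Solving with deg f ≤ 5: f(k) = k*(k - 1)*(2*k**3 + 2*k**2 - k + 3)/10.
Certificate R = B(k−1)f/C = (k - 1)*(2*k**3 + 2*k**2 - k + 3)/(10*k**3 + 20*k**2 + 11*k + 9) gives s_k = k*(2*k**4 - 3*k**2 + 4*k - 3).
Verify: k*(10*k**3 + 20*k**2 + 11*k + 9) matches t_k.
Σ_(k=2)^n t_k = s_(n+1) − s_(2) = (n*(2*n**4 + 10*n**3 + 17*n**2 + 15*n + 6)) − (50), i.e. 2*n**5 + 10*n**4 + 17*n**3 + 15*n**2 + 6*n - 50.

S(n) = 2*n**5 + 10*n**4 + 17*n**3 + 15*n**2 + 6*n - 50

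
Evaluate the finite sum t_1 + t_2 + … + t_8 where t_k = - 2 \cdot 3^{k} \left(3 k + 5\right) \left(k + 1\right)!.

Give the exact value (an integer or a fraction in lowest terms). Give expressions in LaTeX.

Σ = -142851340788

Ratio r(k) = 3*(k + 2)*(3*k + 8)/(3*k + 5).
Gosper form: A/B · C(k+1)/C(k) with A=3*k + 6, B=1, C=k + 5/3.
Set up (3*k + 6)·f(k+1) − (1)·f(k) − (k + 5/3) = 0.
From deg A=1, deg B=0, deg C=1: d=0.
Coefficient equations give f(k) = 1/3.
Get s_k = R·t_k = -2*3**k*factorial(k + 1) with R(k) = B(k−1)f(k)/C(k) = 1/(3*k + 5).
Check: Δs_k = -2*3**k*(3*k + 5)*factorial(k + 1). ✓
Evaluate s at k=9 and k=1: -142851340800 and -12; difference -142851340788.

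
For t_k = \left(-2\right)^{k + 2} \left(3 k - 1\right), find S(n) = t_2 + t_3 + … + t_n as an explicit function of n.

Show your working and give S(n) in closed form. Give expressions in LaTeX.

S(n) = 8 \left(-2\right)^{n} n + 16

r(k) = 2*(-3*k - 2)/(3*k - 1) after simplifying.
A = -2, B = 1, C = k - 1/3.
f must satisfy (-2)·f(k+1) − (1)·f(k) = k - 1/3.
Bound: deg f ≤ 1.
Solving with deg f ≤ 1: f(k) = -(k - 1)/3.
R(k) = B(k−1)·f(k)/C(k) = -(k - 1)/(3*k - 1); s_k = R·t_k = (-2)**(k + 2)*(1 - k).
Δs = (-2)**(k + 2)*(3*k - 1), as required.
Telescope: S(n) = s_(n+1) − s_(2) = 8*(-2)**n*n − (-16) = 8*(-2)**n*n + 16.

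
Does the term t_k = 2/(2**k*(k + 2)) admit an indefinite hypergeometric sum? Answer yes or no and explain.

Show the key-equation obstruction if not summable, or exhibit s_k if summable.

Compute t_(k+1)/t_k: get (k + 2)/(2*(k + 3)).
So A=k/2 + 1 and B=k + 3, with C=1.
Need (k/2 + 1)·f(k+1) − (k + 2)·f(k) = 1.
deg f ≤ -1 (via 1,1,0).
Bound -1 < 0, so the key equation has no polynomial solution.

No — negative degree bound, so no certificate f.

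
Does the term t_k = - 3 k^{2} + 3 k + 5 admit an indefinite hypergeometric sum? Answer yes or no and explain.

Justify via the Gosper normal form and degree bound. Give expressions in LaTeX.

The ratio is (3*k**2 + 3*k - 5)/(3*k**2 - 3*k - 5).
A = 1, B = 1, C = k**2 - k - 5/3.
Need (1)·f(k+1) − (1)·f(k) = k**2 - k - 5/3.
From deg A=0, deg B=0, deg C=2: d=3.
Match coefficients ⇒ f(k) = k*(k**2 - 3*k - 3)/3.
Certificate R = B(k−1)f/C = k*(k**2 - 3*k - 3)/(3*k**2 - 3*k - 5) gives s_k = k*(-k**2 + 3*k + 3).
s_(k+1) − s_k = -3*k**2 + 3*k + 5 = t_k.

Yes. s_k = k \left(- k^{2} + 3 k + 3\right).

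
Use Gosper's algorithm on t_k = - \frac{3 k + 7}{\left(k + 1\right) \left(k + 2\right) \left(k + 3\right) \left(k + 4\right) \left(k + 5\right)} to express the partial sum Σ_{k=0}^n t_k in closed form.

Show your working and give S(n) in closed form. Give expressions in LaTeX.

S(n) = \frac{- n^{3} - 11 n^{2} - 38 n - 28}{12 \left(n^{3} + 11 n^{2} + 38 n + 40\right)}

t_(k+1)/t_k = (k + 1)*(3*k + 10)/((k + 6)*(3*k + 7)).
Normal form (A,B,C) = (k + 1, k + 6, k + 7/3).
f must satisfy (k + 1)·f(k+1) − (k + 5)·f(k) = k + 7/3.
Bound: deg f ≤ 4.
Solving with deg f ≤ 4: f(k) = k*(k + 2)*(k**2 + 8*k + 19)/36.
So s_k = (B(k−1)f/C)·t_k = (k*(k + 2)*(k + 5)*(k**2 + 8*k + 19)/(12*(3*k + 7)))·t_k = k*(-k**2 - 8*k - 19)/(12*(k**3 + 8*k**2 + 19*k + 12)).
Check: Δs_k = (-3*k - 7)/(k**5 + 15*k**4 + 85*k**3 + 225*k**2 + 274*k + 120). ✓
Σ_(k=0)^n t_k = s_(n+1) − s_(0) = ((-n**3 - 11*n**2 - 38*n - 28)/(12*(n**3 + 11*n**2 + 38*n + 40))) − (0), i.e. (-n**3 - 11*n**2 - 38*n - 28)/(12*(n**3 + 11*n**2 + 38*n + 40)).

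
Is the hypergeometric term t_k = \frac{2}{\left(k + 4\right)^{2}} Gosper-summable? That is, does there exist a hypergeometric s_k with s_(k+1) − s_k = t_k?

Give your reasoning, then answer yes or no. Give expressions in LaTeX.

Ratio r(k) = (k + 4)**2/(k + 5)**2.
Gosper form: A/B · C(k+1)/C(k) with A=k**2 + 8*k + 16, B=k**2 + 10*k + 25, C=1.
Solve (k**2 + 8*k + 16)·f(k+1) − (k**2 + 8*k + 16)·f(k) = 1.
From deg A=2, deg B=2, deg C=0: d=0.
Generic f = c0 gives residual -1; -1 = 0 cannot hold, so t_k is not Gosper-summable.

No; the coefficient equations for f are inconsistent.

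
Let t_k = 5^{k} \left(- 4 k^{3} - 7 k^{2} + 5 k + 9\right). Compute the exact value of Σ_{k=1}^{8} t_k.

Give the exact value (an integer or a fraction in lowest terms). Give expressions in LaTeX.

Σ = -1105468760

Step 1: r(k) = 5*(4*k**3 + 19*k**2 + 21*k - 3)/(4*k**3 + 7*k**2 - 5*k - 9).
So A=5 and B=1, with C=k**3 + 7*k**2/4 - 5*k/4 - 9/4.
f must satisfy (5)·f(k+1) − (1)·f(k) = k**3 + 7*k**2/4 - 5*k/4 - 9/4.
From deg A=0, deg B=0, deg C=3: d=3.
Solve for f: f(k) = (k**3 - 2*k**2 - 1)/4 (degree 3 ≤ 3).
Certificate R = B(k−1)f/C = (k**3 - 2*k**2 - 1)/(4*k**3 + 7*k**2 - 5*k - 9) gives s_k = 5**k*(-k**3 + 2*k**2 + 1).
s_(k+1) − s_k = 5**k*(-4*k**3 - 7*k**2 + 5*k + 9) = t_k.
Evaluate s at k=9 and k=1: -1105468750 and 10; difference -1105468760.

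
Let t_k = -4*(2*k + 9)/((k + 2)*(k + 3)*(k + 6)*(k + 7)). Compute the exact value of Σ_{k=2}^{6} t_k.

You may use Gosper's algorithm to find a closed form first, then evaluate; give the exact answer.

Ratio r(k) = (k + 2)*(k + 6)*(2*k + 11)/((k + 4)*(k + 8)*(2*k + 9)).
So A=k + 2 and B=k + 8, with C=k**3 + 27*k**2/2 + 121*k/2 + 90.
f must satisfy (k + 2)·f(k+1) − (k + 7)·f(k) = k**3 + 27*k**2/2 + 121*k/2 + 90.
Bound: deg f ≤ 5.
Solve for f: f(k) = k*(k + 3)*(k + 4)*(k + 5)*(k + 8)/24 (degree 5 ≤ 5).
Get s_k = R·t_k = k*(-k - 8)/(3*(k**2 + 8*k + 12)) with R(k) = B(k−1)f(k)/C(k) = k*(k + 3)*(k + 7)*(k + 8)/(12*(2*k + 9)).
Check: Δs_k = 4*(-2*k - 9)/(k**4 + 18*k**3 + 113*k**2 + 288*k + 252). ✓
Σ_(k=2)^(6) t_k = s_(7) − s_(2) = -35/117 − (-5/24) = -85/936.

Σ = -85/936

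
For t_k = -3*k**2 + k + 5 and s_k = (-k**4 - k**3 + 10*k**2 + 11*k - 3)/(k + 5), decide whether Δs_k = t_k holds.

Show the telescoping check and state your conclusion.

s_(k+1) = (-k**4 - 5*k**3 + k**2 + 24*k + 16)/(k + 6)
s_(k+1) − s_k = (-3*k**4 - 28*k**3 - 42*k**2 + 73*k + 98)/(k**2 + 11*k + 30)
(s_(k+1) − s_k) − t_k = 4*(k**3 + 8*k**2 - 3*k - 13)/(k**2 + 11*k + 30)

Invalid: residual 4*(k**3 + 8*k**2 - 3*k - 13)/(k**2 + 11*k + 30) ≠ 0.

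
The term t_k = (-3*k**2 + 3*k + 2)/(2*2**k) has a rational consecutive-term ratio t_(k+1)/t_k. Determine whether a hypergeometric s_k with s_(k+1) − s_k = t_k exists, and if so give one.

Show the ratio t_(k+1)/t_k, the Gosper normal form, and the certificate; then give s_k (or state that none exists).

Compute t_(k+1)/t_k: get (3*k**2 + 3*k - 2)/(2*(3*k**2 - 3*k - 2)).
So A=1/2 and B=1, with C=k**2 - k - 2/3.
Set up (1/2)·f(k+1) − (1)·f(k) − (k**2 - k - 2/3) = 0.
deg f ≤ 2 (via 0,0,2).
A polynomial solution: f(k) = -2*(3*k**2 + 3*k + 4)/3.
Then R = B(k−1)f/C = -2*(3*k**2 + 3*k + 4)/(3*k**2 - 3*k - 2), so s_k = R(k)·t_k = (3*k**2 + 3*k + 4)/2**k.
Δs = (-3*k**2 + 3*k + 2)/(2*2**k), as required.

s_k = (3*k**2 + 3*k + 4)/2**k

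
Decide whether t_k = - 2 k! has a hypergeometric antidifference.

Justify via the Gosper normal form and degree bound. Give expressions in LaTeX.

No — negative degree bound, so no certificate f.

r(k) = k + 1 after simplifying.
Gosper form: A/B · C(k+1)/C(k) with A=k + 1, B=1, C=1.
f must satisfy (k + 1)·f(k+1) − (1)·f(k) = 1.
deg f ≤ -1 (via 1,0,0).
Bound -1 < 0, so the key equation has no polynomial solution.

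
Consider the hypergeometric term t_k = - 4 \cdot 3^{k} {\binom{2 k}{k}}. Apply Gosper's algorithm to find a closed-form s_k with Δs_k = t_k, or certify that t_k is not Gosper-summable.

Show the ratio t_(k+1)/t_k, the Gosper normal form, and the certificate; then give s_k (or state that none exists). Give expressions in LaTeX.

none — t_k is not Gosper-summable

Compute t_(k+1)/t_k: get 6*(2*k + 1)/(k + 1).
Gosper form: A/B · C(k+1)/C(k) with A=12*k + 6, B=k + 1, C=1.
f must satisfy (12*k + 6)·f(k+1) − (k)·f(k) = 1.
Bound: deg f ≤ -1.
Negative degree bound (-1): no f exists, t_k not Gosper-summable.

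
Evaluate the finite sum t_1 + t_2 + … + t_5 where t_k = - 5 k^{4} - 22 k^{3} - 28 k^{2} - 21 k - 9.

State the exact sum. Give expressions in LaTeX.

Σ = -11745

Ratio r(k) = (5*k**4 + 42*k**3 + 124*k**2 + 163*k + 85)/(5*k**4 + 22*k**3 + 28*k**2 + 21*k + 9).
Take A(k)=1, B(k)=1, C(k)=k**4 + 22*k**3/5 + 28*k**2/5 + 21*k/5 + 9/5.
Set up (1)·f(k+1) − (1)·f(k) − (k**4 + 22*k**3/5 + 28*k**2/5 + 21*k/5 + 9/5) = 0.
Degrees (0,0,4) ⇒ d ≤ 5.
Match coefficients ⇒ f(k) = k*(k**4 + 3*k**3 + 2*k + 3)/5.
Then R = B(k−1)f/C = k*(k**4 + 3*k**3 + 2*k + 3)/(5*k**4 + 22*k**3 + 28*k**2 + 21*k + 9), so s_k = R(k)·t_k = k*(-k**4 - 3*k**3 - 2*k - 3).
Verify: -5*k**4 - 22*k**3 - 28*k**2 - 21*k - 9 matches t_k.
Σ_(k=1)^(5) t_k = s_(6) − s_(1) = -11754 − (-9) = -11745.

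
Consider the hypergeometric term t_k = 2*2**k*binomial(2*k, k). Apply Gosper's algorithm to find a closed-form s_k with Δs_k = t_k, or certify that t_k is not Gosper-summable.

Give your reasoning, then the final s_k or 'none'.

none (Gosper's algorithm certifies no s_k)

The ratio is 4*(2*k + 1)/(k + 1).
Normal form (A,B,C) = (8*k + 4, k + 1, 1).
Solve (8*k + 4)·f(k+1) − (k)·f(k) = 1.
d = -1 from the (1,1,0) case.
d = -1 < 0 ⇒ no nonzero polynomial f; not summable.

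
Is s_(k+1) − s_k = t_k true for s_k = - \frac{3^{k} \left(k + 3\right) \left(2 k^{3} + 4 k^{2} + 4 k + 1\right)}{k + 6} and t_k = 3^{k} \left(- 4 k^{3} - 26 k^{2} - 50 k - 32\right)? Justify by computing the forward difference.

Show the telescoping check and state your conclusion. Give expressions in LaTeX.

s_(k+1) = 3**(k + 1)*(-2*k**4 - 18*k**3 - 58*k**2 - 83*k - 44)/(k + 7)
s_(k+1) − s_k = 3**k*(-4*k**5 - 66*k**4 - 412*k**3 - 1168*k**2 - 1532*k - 771)/(k**2 + 13*k + 42)
(s_(k+1) − s_k) − t_k = 3**(k + 1)*(4*k**4 + 48*k**3 + 202*k**2 + 328*k + 191)/(k**2 + 13*k + 42)

Invalid: residual \frac{3^{k + 1} \left(4 k^{4} + 48 k^{3} + 202 k^{2} + 328 k + 191\right)}{k^{2} + 13 k + 42} ≠ 0.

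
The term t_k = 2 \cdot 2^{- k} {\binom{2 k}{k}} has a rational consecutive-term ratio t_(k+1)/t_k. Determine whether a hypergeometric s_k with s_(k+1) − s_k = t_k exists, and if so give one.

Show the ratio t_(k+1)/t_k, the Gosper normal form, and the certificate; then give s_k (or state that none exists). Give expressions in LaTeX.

no hypergeometric antidifference exists

r(k) = (2*k + 1)/(k + 1) after simplifying.
Factor: A=2*k + 1; B=k + 1; C=1.
Key eq: (2*k + 1)·f(k+1) = (k)·f(k) + (1).
d = -1 from the (1,1,0) case.
d = -1 < 0 ⇒ no nonzero polynomial f; not summable.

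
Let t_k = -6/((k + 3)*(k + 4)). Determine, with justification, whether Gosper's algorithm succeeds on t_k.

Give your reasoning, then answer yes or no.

The ratio is (k + 3)/(k + 5).
So A=k + 3 and B=k + 5, with C=1.
Set up (k + 3)·f(k+1) − (k + 4)·f(k) − (1) = 0.
d = 1 from the (1,1,0) case.
Solving with deg f ≤ 1: f(k) = k/3.
Certificate R = B(k−1)f/C = k*(k + 4)/3 gives s_k = -2*k/(k + 3).
Check: Δs_k = -6/(k**2 + 7*k + 12). ✓

Yes. s_k = -2*k/(k + 3).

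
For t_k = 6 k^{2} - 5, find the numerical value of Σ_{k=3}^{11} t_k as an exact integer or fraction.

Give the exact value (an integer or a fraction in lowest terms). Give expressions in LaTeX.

Step 1: r(k) = (6*(k + 1)**2 - 5)/(6*k**2 - 5).
Factor: A=1; B=1; C=k**2 - 5/6.
Need (1)·f(k+1) − (1)·f(k) = k**2 - 5/6.
deg f ≤ 3 (via 0,0,2).
Solve for f: f(k) = k*(2*k**2 - 3*k - 4)/6 (degree 3 ≤ 3).
R(k) = B(k−1)·f(k)/C(k) = k*(2*k**2 - 3*k - 4)/(6*k**2 - 5); s_k = R·t_k = k*(2*k**2 - 3*k - 4).
Verify: 6*k**2 - 5 matches t_k.
Sum = s_(12) − s_(3); s_(12) = 2976, s_(3) = 15 ⇒ 2961.

Σ = 2961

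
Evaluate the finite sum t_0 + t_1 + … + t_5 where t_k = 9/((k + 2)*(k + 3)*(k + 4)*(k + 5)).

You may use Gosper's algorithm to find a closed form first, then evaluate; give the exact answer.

Σ = 29/240

Ratio r(k) = (k + 2)/(k + 6).
Take A(k)=k + 2, B(k)=k + 6, C(k)=1.
f must satisfy (k + 2)·f(k+1) − (k + 5)·f(k) = 1.
Degrees (1,1,0) ⇒ d ≤ 3.
Solving with deg f ≤ 3: f(k) = k*(k**2 + 9*k + 26)/72.
Then R = B(k−1)f/C = k*(k + 5)*(k**2 + 9*k + 26)/72, so s_k = R(k)·t_k = k*(k**2 + 9*k + 26)/(8*(k + 2)*(k + 3)*(k + 4)).
Verify: 9/(k**4 + 14*k**3 + 71*k**2 + 154*k + 120) matches t_k.
Evaluate s at k=6 and k=0: 29/240 and 0; difference 29/240.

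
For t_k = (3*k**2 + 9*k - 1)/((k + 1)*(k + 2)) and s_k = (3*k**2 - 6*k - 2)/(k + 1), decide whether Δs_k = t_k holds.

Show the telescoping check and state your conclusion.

s_(k+1) = (3*k**2 - 5)/(k + 2)
s_(k+1) − s_k = (3*k**2 + 9*k - 1)/(k**2 + 3*k + 2)
(s_(k+1) − s_k) − t_k = 0

valid; difference matches t_k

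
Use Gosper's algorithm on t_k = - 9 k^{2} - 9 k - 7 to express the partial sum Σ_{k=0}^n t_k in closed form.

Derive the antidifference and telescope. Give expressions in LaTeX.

Step 1: r(k) = (9*k**2 + 27*k + 25)/(9*k**2 + 9*k + 7).
Normal form (A,B,C) = (1, 1, k**2 + k + 7/9).
Need (1)·f(k+1) − (1)·f(k) = k**2 + k + 7/9.
From deg A=0, deg B=0, deg C=2: d=3.
Match coefficients ⇒ f(k) = k*(3*k**2 + 4)/9.
Then R = B(k−1)f/C = k*(3*k**2 + 4)/(9*k**2 + 9*k + 7), so s_k = R(k)·t_k = k*(-3*k**2 - 4).
s_(k+1) − s_k = -9*k**2 - 9*k - 7 = t_k.
Evaluate: s_(n+1) = -3*n**3 - 9*n**2 - 13*n - 7; subtract s_(0) = 0 ⇒ S(n) = -3*n**3 - 9*n**2 - 13*n - 7.

S(n) = - 3 n^{3} - 9 n^{2} - 13 n - 7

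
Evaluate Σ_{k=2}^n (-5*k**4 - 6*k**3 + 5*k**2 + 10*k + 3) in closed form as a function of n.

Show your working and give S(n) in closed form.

S(n) = -n**5 - 4*n**4 - 3*n**3 + 6*n**2 + 9*n - 7

t_(k+1)/t_k = (5*k**4 + 26*k**3 + 43*k**2 + 18*k - 7)/(5*k**4 + 6*k**3 - 5*k**2 - 10*k - 3).
So A=1 and B=1, with C=k**4 + 6*k**3/5 - k**2 - 2*k - 3/5.
Solve (1)·f(k+1) − (1)·f(k) = k**4 + 6*k**3/5 - k**2 - 2*k - 3/5.
Degrees (0,0,4) ⇒ d ≤ 5.
Match coefficients ⇒ f(k) = k*(k**4 - k**3 - 3*k**2 - k + 1)/5.
Get s_k = R·t_k = k*(-k**4 + k**3 + 3*k**2 + k - 1) with R(k) = B(k−1)f(k)/C(k) = k*(k**4 - k**3 - 3*k**2 - k + 1)/(5*k**4 + 6*k**3 - 5*k**2 - 10*k - 3).
s_(k+1) − s_k = -5*k**4 - 6*k**3 + 5*k**2 + 10*k + 3 = t_k.
Telescope: S(n) = s_(n+1) − s_(2) = -n**5 - 4*n**4 - 3*n**3 + 6*n**2 + 9*n + 3 − (10) = -n**5 - 4*n**4 - 3*n**3 + 6*n**2 + 9*n - 7.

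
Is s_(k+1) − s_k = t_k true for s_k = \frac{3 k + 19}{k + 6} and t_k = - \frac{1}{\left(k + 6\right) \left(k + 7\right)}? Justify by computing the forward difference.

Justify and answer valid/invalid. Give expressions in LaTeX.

valid; difference matches t_k

s_(k+1) = (3*k + 22)/(k + 7)
s_(k+1) − s_k = -1/(k**2 + 13*k + 42)
(s_(k+1) − s_k) − t_k = 0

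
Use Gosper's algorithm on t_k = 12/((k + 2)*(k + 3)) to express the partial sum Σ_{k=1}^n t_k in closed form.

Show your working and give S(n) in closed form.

Step 1: r(k) = (k + 2)/(k + 4).
Normal form (A,B,C) = (k + 2, k + 4, 1).
f must satisfy (k + 2)·f(k+1) − (k + 3)·f(k) = 1.
deg f ≤ 1 (via 1,1,0).
A polynomial solution: f(k) = k/2.
Then R = B(k−1)f/C = k*(k + 3)/2, so s_k = R(k)·t_k = 6*k/(k + 2).
s_(k+1) − s_k = 12/(k**2 + 5*k + 6) = t_k.
s_(n+1) = 6*(n + 1)/(n + 3) and s_(1) = 2, so S(n) = 4*n/(n + 3).

S(n) = 4*n/(n + 3)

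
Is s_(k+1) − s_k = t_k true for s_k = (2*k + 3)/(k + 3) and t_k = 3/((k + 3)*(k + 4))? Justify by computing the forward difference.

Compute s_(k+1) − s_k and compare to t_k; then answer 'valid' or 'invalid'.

s_(k+1) = (2*k + 5)/(k + 4)
s_(k+1) − s_k = 3/(k**2 + 7*k + 12)
(s_(k+1) − s_k) − t_k = 0

valid; difference matches t_k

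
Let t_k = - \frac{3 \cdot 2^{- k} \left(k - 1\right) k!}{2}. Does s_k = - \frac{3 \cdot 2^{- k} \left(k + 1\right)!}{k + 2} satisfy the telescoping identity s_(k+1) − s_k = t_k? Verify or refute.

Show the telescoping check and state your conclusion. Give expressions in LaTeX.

s_(k+1) = -3*factorial(k + 2)/(2*2**k*(k + 3))
s_(k+1) − s_k = -3*(k**2 + 2*k - 2)*factorial(k + 1)/(2*2**k*(k + 2)*(k + 3))
(s_(k+1) − s_k) − t_k = 3*(k**2 + k - 4)*factorial(k)/(2*2**k*(k + 2)*(k + 3))

Invalid: residual \frac{3 \cdot 2^{- k} \left(k^{2} + k - 4\right) k!}{2 \left(k + 2\right) \left(k + 3\right)} ≠ 0.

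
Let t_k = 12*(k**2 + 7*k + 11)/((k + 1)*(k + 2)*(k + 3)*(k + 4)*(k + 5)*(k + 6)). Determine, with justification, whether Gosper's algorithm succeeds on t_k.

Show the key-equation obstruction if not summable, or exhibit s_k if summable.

Yes. s_k = 4*k*(k**2 + 9*k + 23)/(15*(k**3 + 9*k**2 + 23*k + 15)).

Compute t_(k+1)/t_k: get (k + 1)*(7*k + (k + 1)**2 + 18)/((k + 7)*(k**2 + 7*k + 11)).
Gosper form: A/B · C(k+1)/C(k) with A=k + 1, B=k + 7, C=k**2 + 7*k + 11.
Set up (k + 1)·f(k+1) − (k + 6)·f(k) − (k**2 + 7*k + 11) = 0.
d = 5 from the (1,1,2) case.
Solve for f: f(k) = k*(k + 2)*(k + 4)*(k**2 + 9*k + 23)/45 (degree 5 ≤ 5).
Get s_k = R·t_k = 4*k*(k**2 + 9*k + 23)/(15*(k**3 + 9*k**2 + 23*k + 15)) with R(k) = B(k−1)f(k)/C(k) = k*(k + 2)*(k + 4)*(k + 6)*(k**2 + 9*k + 23)/(45*(k**2 + 7*k + 11)).
Verify: 12*(k**2 + 7*k + 11)/(k**6 + 21*k**5 + 175*k**4 + 735*k**3 + 1624*k**2 + 1764*k + 720) matches t_k.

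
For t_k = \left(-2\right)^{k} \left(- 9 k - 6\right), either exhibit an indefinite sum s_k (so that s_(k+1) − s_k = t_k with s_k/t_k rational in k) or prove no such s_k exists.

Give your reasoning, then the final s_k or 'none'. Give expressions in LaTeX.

s_k = 3 \left(-2\right)^{k} k

t_(k+1)/t_k = 2*(-3*k - 5)/(3*k + 2).
Take A(k)=-2, B(k)=1, C(k)=k + 2/3.
Set up (-2)·f(k+1) − (1)·f(k) − (k + 2/3) = 0.
d = 1 from the (0,0,1) case.
Solving with deg f ≤ 1: f(k) = -k/3.
R(k) = B(k−1)·f(k)/C(k) = -k/(3*k + 2); s_k = R·t_k = 3*(-2)**k*k.
Verify: (-2)**k*(-9*k - 6) matches t_k.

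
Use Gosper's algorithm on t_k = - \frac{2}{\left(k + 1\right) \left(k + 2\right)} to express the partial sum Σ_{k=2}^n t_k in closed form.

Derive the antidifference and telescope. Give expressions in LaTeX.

The ratio is (k + 1)/(k + 3).
Take A(k)=k + 1, B(k)=k + 3, C(k)=1.
Need (k + 1)·f(k+1) − (k + 2)·f(k) = 1.
deg f ≤ 1 (via 1,1,0).
Solving with deg f ≤ 1: f(k) = k.
Certificate R = B(k−1)f/C = k*(k + 2) gives s_k = -2*k/(k + 1).
s_(k+1) − s_k = -2/(k**2 + 3*k + 2) = t_k.
Telescope: S(n) = s_(n+1) − s_(2) = 2*(-n - 1)/(n + 2) − (-4/3) = 2*(1 - n)/(3*(n + 2)).

S(n) = \frac{2 \left(1 - n\right)}{3 \left(n + 2\right)}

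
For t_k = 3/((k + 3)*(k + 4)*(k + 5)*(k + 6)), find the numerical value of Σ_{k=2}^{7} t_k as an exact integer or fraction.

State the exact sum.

Σ = 251/60060

Step 1: r(k) = (k + 3)/(k + 7).
Normal form (A,B,C) = (k + 3, k + 7, 1).
Need (k + 3)·f(k+1) − (k + 6)·f(k) = 1.
d = 3 from the (1,1,0) case.
Solve for f: f(k) = k*(k**2 + 12*k + 47)/180 (degree 3 ≤ 3).
Certificate R = B(k−1)f/C = k*(k + 6)*(k**2 + 12*k + 47)/180 gives s_k = k*(k**2 + 12*k + 47)/(60*(k + 3)*(k + 4)*(k + 5)).
Check: Δs_k = 3/(k**4 + 18*k**3 + 119*k**2 + 342*k + 360). ✓
Σ_(k=2)^(7) t_k = s_(8) − s_(2) = 23/1430 − (1/84) = 251/60060.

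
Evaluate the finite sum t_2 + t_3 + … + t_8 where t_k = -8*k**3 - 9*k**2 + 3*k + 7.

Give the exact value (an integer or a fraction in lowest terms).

Σ = -12033

The ratio is (8*k**3 + 33*k**2 + 39*k + 7)/(8*k**3 + 9*k**2 - 3*k - 7).
Normal form (A,B,C) = (1, 1, k**3 + 9*k**2/8 - 3*k/8 - 7/8).
Need (1)·f(k+1) − (1)·f(k) = k**3 + 9*k**2/8 - 3*k/8 - 7/8.
deg f ≤ 4 (via 0,0,3).
Coefficient equations give f(k) = k*(k - 2)*(2*k**2 + 3*k + 2)/8.
R(k) = B(k−1)·f(k)/C(k) = k*(k - 2)*(2*k**2 + 3*k + 2)/(8*k**3 + 9*k**2 - 3*k - 7); s_k = R·t_k = k*(-2*k**3 + k**2 + 4*k + 4).
Δs = -8*k**3 - 9*k**2 + 3*k + 7, as required.
Σ_(k=2)^(8) t_k = s_(9) − s_(2) = -12033 − (0) = -12033.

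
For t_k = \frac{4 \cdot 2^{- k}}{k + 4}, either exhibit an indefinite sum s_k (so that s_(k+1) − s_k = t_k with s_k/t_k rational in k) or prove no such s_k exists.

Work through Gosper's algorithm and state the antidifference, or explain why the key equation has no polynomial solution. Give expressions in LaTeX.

r(k) = (k + 4)/(2*(k + 5)) after simplifying.
So A=k/2 + 2 and B=k + 5, with C=1.
Solve (k/2 + 2)·f(k+1) − (k + 4)·f(k) = 1.
deg f ≤ -1 (via 1,1,0).
Bound -1 < 0, so the key equation has no polynomial solution.

no hypergeometric antidifference exists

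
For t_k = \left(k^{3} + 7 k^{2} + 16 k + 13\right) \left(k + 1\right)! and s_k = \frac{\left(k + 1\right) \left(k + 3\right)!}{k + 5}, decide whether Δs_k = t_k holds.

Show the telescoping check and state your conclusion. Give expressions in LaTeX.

s_(k+1) = (k + 2)*factorial(k + 4)/(k + 6)
s_(k+1) − s_k = (k**3 + 10*k**2 + 31*k + 34)*factorial(k + 3)/((k + 5)*(k + 6))
(s_(k+1) − s_k) − t_k = -3*(k**4 + 12*k**3 + 50*k**2 + 89*k + 62)*factorial(k + 1)/((k + 5)*(k + 6))

Invalid: residual - \frac{3 \left(k^{4} + 12 k^{3} + 50 k^{2} + 89 k + 62\right) \left(k + 1\right)!}{\left(k + 5\right) \left(k + 6\right)} ≠ 0.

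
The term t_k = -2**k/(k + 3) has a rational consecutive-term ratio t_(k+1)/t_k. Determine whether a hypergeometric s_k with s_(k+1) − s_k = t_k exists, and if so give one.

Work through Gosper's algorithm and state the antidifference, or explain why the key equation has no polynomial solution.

none (Gosper's algorithm certifies no s_k)

t_(k+1)/t_k = 2*(k + 3)/(k + 4).
Gosper form: A/B · C(k+1)/C(k) with A=2*k + 6, B=k + 4, C=1.
Set up (2*k + 6)·f(k+1) − (k + 3)·f(k) − (1) = 0.
Bound: deg f ≤ -1.
deg f ≤ -1 is impossible — no certificate.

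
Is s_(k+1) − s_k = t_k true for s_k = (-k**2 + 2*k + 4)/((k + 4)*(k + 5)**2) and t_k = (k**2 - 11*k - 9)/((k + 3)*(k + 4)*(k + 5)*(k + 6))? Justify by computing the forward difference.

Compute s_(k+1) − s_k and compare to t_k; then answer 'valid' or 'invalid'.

Invalid: residual 2*(-2*k**3 + 2*k**2 + 80*k + 69)/(k**6 + 29*k**5 + 347*k**4 + 2191*k**3 + 7692*k**2 + 14220*k + 10800) ≠ 0.

s_(k+1) = (2*k - (k + 1)**2 + 6)/((k + 5)*(k + 6)**2)
s_(k+1) − s_k = (k**3 - 7*k**2 - 75*k - 44)/(k**5 + 26*k**4 + 269*k**3 + 1384*k**2 + 3540*k + 3600)
(s_(k+1) − s_k) − t_k = 2*(-2*k**3 + 2*k**2 + 80*k + 69)/(k**6 + 29*k**5 + 347*k**4 + 2191*k**3 + 7692*k**2 + 14220*k + 10800)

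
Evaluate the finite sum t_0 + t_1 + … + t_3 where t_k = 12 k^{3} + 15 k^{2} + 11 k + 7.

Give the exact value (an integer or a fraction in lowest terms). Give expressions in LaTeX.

t_(k+1)/t_k = (12*k**3 + 51*k**2 + 77*k + 45)/(12*k**3 + 15*k**2 + 11*k + 7).
A = 1, B = 1, C = k**3 + 5*k**2/4 + 11*k/12 + 7/12.
Solve (1)·f(k+1) − (1)·f(k) = k**3 + 5*k**2/4 + 11*k/12 + 7/12.
deg f ≤ 4 (via 0,0,3).
Coefficient equations give f(k) = k*(3*k**3 - k**2 + k + 4)/12.
So s_k = (B(k−1)f/C)·t_k = (k*(3*k**3 - k**2 + k + 4)/(12*k**3 + 15*k**2 + 11*k + 7))·t_k = k*(3*k**3 - k**2 + k + 4).
Check: Δs_k = 12*k**3 + 15*k**2 + 11*k + 7. ✓
Evaluate s at k=4 and k=0: 736 and 0; difference 736.

Σ = 736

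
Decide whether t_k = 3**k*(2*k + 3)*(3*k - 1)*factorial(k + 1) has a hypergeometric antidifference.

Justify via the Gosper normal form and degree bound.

Yes. s_k = 3**k*(2*k - 3)*factorial(k + 1).

r(k) = 3*(k + 2)*(2*k + 5)*(3*k + 2)/((2*k + 3)*(3*k - 1)) after simplifying.
Normal form (A,B,C) = (3*k + 6, 1, k**2 + 7*k/6 - 1/2).
f must satisfy (3*k + 6)·f(k+1) − (1)·f(k) = k**2 + 7*k/6 - 1/2.
From deg A=1, deg B=0, deg C=2: d=1.
Solving with deg f ≤ 1: f(k) = (2*k - 3)/6.
Certificate R = B(k−1)f/C = (2*k - 3)/((2*k + 3)*(3*k - 1)) gives s_k = 3**k*(2*k - 3)*factorial(k + 1).
Δs = 3**k*(2*k + 3)*(3*k - 1)*factorial(k + 1), as required.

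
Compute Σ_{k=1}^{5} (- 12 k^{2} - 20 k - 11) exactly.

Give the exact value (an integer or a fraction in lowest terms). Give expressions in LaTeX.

Σ = -1015

r(k) = (12*k**2 + 44*k + 43)/(12*k**2 + 20*k + 11) after simplifying.
Normal form (A,B,C) = (1, 1, k**2 + 5*k/3 + 11/12).
f must satisfy (1)·f(k+1) − (1)·f(k) = k**2 + 5*k/3 + 11/12.
d = 3 from the (0,0,2) case.
Match coefficients ⇒ f(k) = k*(4*k**2 + 4*k + 3)/12.
Certificate R = B(k−1)f/C = k*(4*k**2 + 4*k + 3)/(12*k**2 + 20*k + 11) gives s_k = k*(-4*k**2 - 4*k - 3).
s_(k+1) − s_k = -12*k**2 - 20*k - 11 = t_k.
Sum = s_(6) − s_(1); s_(6) = -1026, s_(1) = -11 ⇒ -1015.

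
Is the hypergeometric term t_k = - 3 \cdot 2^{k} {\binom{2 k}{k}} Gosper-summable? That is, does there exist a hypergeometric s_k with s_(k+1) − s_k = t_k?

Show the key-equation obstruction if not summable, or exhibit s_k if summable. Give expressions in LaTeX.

No — key equation has no polynomial f.

Compute t_(k+1)/t_k: get 4*(2*k + 1)/(k + 1).
A = 8*k + 4, B = k + 1, C = 1.
Need (8*k + 4)·f(k+1) − (k)·f(k) = 1.
From deg A=1, deg B=1, deg C=0: d=-1.
d = -1 < 0 ⇒ no nonzero polynomial f; not summable.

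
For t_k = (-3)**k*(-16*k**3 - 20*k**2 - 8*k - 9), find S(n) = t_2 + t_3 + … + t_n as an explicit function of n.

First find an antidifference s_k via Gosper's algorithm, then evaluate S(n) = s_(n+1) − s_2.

Compute t_(k+1)/t_k: get 3*(-16*k**3 - 68*k**2 - 96*k - 53)/(16*k**3 + 20*k**2 + 8*k + 9).
So A=-3 and B=1, with C=k**3 + 5*k**2/4 + k/2 + 9/16.
f must satisfy (-3)·f(k+1) − (1)·f(k) = k**3 + 5*k**2/4 + k/2 + 9/16.
From deg A=0, deg B=0, deg C=3: d=3.
Match coefficients ⇒ f(k) = -(4*k**3 - 4*k**2 - k + 3)/16.
Get s_k = R·t_k = (-3)**k*(4*k**3 - 4*k**2 - k + 3) with R(k) = B(k−1)f(k)/C(k) = -(4*k**3 - 4*k**2 - k + 3)/(16*k**3 + 20*k**2 + 8*k + 9).
s_(k+1) − s_k = (-3)**k*(-16*k**3 - 20*k**2 - 8*k - 9) = t_k.
Σ_(k=2)^n t_k = s_(n+1) − s_(2) = ((-3)**(n + 1)*(4*n**3 + 8*n**2 + 3*n + 2)) − (153), i.e. -12*(-3)**n*n**3 - 24*(-3)**n*n**2 - 6*(-3)**n + 3*(-3)**(n + 1)*n - 153.

S(n) = -12*(-3)**n*n**3 - 24*(-3)**n*n**2 - 6*(-3)**n + 3*(-3)**(n + 1)*n - 153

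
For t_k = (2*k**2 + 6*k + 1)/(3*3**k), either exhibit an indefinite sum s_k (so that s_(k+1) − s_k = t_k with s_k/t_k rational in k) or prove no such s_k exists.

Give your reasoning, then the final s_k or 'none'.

s_k = (-k**2 - 4*k - 3)/3**k

r(k) = (2*k**2 + 10*k + 9)/(3*(2*k**2 + 6*k + 1)) after simplifying.
A = 1/3, B = 1, C = k**2 + 3*k + 1/2.
Set up (1/3)·f(k+1) − (1)·f(k) − (k**2 + 3*k + 1/2) = 0.
Degrees (0,0,2) ⇒ d ≤ 2.
Solve for f: f(k) = -3*(k + 1)*(k + 3)/2 (degree 2 ≤ 2).
So s_k = (B(k−1)f/C)·t_k = (-3*(k + 1)*(k + 3)/(2*k**2 + 6*k + 1))·t_k = (-k**2 - 4*k - 3)/3**k.
Check: Δs_k = (2*k**2 + 6*k + 1)/(3*3**k). ✓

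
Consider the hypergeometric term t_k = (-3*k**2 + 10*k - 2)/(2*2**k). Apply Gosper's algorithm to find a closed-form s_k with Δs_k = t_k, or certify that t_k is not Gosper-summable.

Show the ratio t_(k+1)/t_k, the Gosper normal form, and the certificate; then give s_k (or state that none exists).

s_k = (3*k**2 - 4*k + 1)/2**k

t_(k+1)/t_k = (3*k**2 - 4*k - 5)/(2*(3*k**2 - 10*k + 2)).
Take A(k)=1/2, B(k)=1, C(k)=k**2 - 10*k/3 + 2/3.
Need (1/2)·f(k+1) − (1)·f(k) = k**2 - 10*k/3 + 2/3.
d = 2 from the (0,0,2) case.
Solving with deg f ≤ 2: f(k) = -2*(k - 1)*(3*k - 1)/3.
Certificate R = B(k−1)f/C = -2*(k - 1)*(3*k - 1)/(3*k**2 - 10*k + 2) gives s_k = (3*k**2 - 4*k + 1)/2**k.
Check: Δs_k = (-3*k**2 + 10*k - 2)/(2*2**k). ✓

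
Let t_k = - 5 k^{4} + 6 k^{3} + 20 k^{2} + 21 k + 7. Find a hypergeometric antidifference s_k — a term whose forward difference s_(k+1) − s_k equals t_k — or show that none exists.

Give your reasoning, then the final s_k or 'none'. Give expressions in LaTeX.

s_k = k^{2} \left(- k^{3} + 4 k^{2} + 2 k + 2\right)

r(k) = (5*k**4 + 14*k**3 - 8*k**2 - 59*k - 49)/(5*k**4 - 6*k**3 - 20*k**2 - 21*k - 7) after simplifying.
A = 1, B = 1, C = k**4 - 6*k**3/5 - 4*k**2 - 21*k/5 - 7/5.
Solve (1)·f(k+1) − (1)·f(k) = k**4 - 6*k**3/5 - 4*k**2 - 21*k/5 - 7/5.
Degrees (0,0,4) ⇒ d ≤ 5.
A polynomial solution: f(k) = k**2*(k**3 - 4*k**2 - 2*k - 2)/5.
R(k) = B(k−1)·f(k)/C(k) = k**2*(k**3 - 4*k**2 - 2*k - 2)/(5*k**4 - 6*k**3 - 20*k**2 - 21*k - 7); s_k = R·t_k = k**2*(-k**3 + 4*k**2 + 2*k + 2).
Verify: -5*k**4 + 6*k**3 + 20*k**2 + 21*k + 7 matches t_k.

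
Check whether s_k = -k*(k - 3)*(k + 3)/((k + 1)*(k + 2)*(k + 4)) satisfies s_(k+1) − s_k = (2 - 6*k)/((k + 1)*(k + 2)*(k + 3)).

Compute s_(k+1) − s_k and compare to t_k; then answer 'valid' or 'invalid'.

Invalid: residual (-k**3 + 6*k**2 + 31*k - 8)/(k**5 + 15*k**4 + 85*k**3 + 225*k**2 + 274*k + 120) ≠ 0.

s_(k+1) = -(k - 2)*(k + 1)*(k + 4)/((k + 2)*(k + 3)*(k + 5))
s_(k+1) − s_k = (-7*k**3 - 46*k**2 - 71*k + 32)/(k**5 + 15*k**4 + 85*k**3 + 225*k**2 + 274*k + 120)
(s_(k+1) − s_k) − t_k = (-k**3 + 6*k**2 + 31*k - 8)/(k**5 + 15*k**4 + 85*k**3 + 225*k**2 + 274*k + 120)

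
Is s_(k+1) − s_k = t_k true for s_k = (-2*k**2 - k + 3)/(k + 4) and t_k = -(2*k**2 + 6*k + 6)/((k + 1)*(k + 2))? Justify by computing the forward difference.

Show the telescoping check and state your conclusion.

Invalid: residual 3*(9*k**2 + 31*k + 30)/(k**4 + 12*k**3 + 49*k**2 + 78*k + 40) ≠ 0.

s_(k+1) = k*(-2*k - 5)/(k + 5)
s_(k+1) − s_k = (-2*k**2 - 18*k - 15)/(k**2 + 9*k + 20)
(s_(k+1) − s_k) − t_k = 3*(9*k**2 + 31*k + 30)/(k**4 + 12*k**3 + 49*k**2 + 78*k + 40)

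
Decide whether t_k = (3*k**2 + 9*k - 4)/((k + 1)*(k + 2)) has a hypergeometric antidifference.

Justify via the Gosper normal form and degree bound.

Yes. s_k = k*(3*k - 7)/(k + 1).

r(k) = (k + 1)*(9*k + 3*(k + 1)**2 + 5)/((k + 3)*(3*k**2 + 9*k - 4)) after simplifying.
A = k + 1, B = k + 3, C = k**2 + 3*k - 4/3.
Need (k + 1)·f(k+1) − (k + 2)·f(k) = k**2 + 3*k - 4/3.
d = 2 from the (1,1,2) case.
Solving with deg f ≤ 2: f(k) = k*(3*k - 7)/3.
So s_k = (B(k−1)f/C)·t_k = (k*(k + 2)*(3*k - 7)/(3*k**2 + 9*k - 4))·t_k = k*(3*k - 7)/(k + 1).
s_(k+1) − s_k = (3*k**2 + 9*k - 4)/(k**2 + 3*k + 2) = t_k.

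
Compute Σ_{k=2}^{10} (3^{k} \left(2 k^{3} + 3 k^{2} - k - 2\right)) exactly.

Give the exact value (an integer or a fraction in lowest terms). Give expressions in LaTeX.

Σ = 178564176

r(k) = 3*(2*k**3 + 9*k**2 + 11*k + 2)/(2*k**3 + 3*k**2 - k - 2) after simplifying.
Gosper form: A/B · C(k+1)/C(k) with A=3, B=1, C=k**3 + 3*k**2/2 - k/2 - 1.
Set up (3)·f(k+1) − (1)·f(k) − (k**3 + 3*k**2/2 - k/2 - 1) = 0.
From deg A=0, deg B=0, deg C=3: d=3.
Match coefficients ⇒ f(k) = (k - 2)*(k**2 - k + 2)/2.
So s_k = (B(k−1)f/C)·t_k = ((k - 2)*(k**2 - k + 2)/((k + 1)*(2*k**2 + k - 2)))·t_k = 3**k*(k**3 - 3*k**2 + 4*k - 4).
Check: Δs_k = 3**k*(2*k**3 + 3*k**2 - k - 2). ✓
Telescoping: Σ = s_(11) − s_(2) = 178564176 − (0) = 178564176.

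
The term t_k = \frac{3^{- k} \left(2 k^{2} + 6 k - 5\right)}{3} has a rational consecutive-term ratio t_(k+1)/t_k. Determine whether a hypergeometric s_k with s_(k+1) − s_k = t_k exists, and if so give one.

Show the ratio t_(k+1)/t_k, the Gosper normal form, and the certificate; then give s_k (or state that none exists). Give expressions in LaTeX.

s_k = 3^{- k} k \left(- k - 4\right)

t_(k+1)/t_k = (2*k**2 + 10*k + 3)/(3*(2*k**2 + 6*k - 5)).
Factor: A=1/3; B=1; C=k**2 + 3*k - 5/2.
Solve (1/3)·f(k+1) − (1)·f(k) = k**2 + 3*k - 5/2.
Bound: deg f ≤ 2.
Coefficient equations give f(k) = -3*k*(k + 4)/2.
Get s_k = R·t_k = k*(-k - 4)/3**k with R(k) = B(k−1)f(k)/C(k) = -3*k*(k + 4)/(2*k**2 + 6*k - 5).
Check: Δs_k = (2*k**2 + 6*k - 5)/(3*3**k). ✓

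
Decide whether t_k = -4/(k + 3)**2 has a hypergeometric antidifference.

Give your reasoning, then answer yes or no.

No — key equation has no polynomial f.

Step 1: r(k) = (k + 3)**2/(k + 4)**2.
A = k**2 + 6*k + 9, B = k**2 + 8*k + 16, C = 1.
f must satisfy (k**2 + 6*k + 9)·f(k+1) − (k**2 + 6*k + 9)·f(k) = 1.
d = 0 from the (2,2,0) case.
f = c0 ⇒ A·f(k+1) − B(k−1)·f(k) − C = -1. The system {-1 = 0} is inconsistent; no antidifference.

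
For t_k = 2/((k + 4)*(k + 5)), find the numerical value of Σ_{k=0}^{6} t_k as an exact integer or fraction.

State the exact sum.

Step 1: r(k) = (k + 4)/(k + 6).
Gosper form: A/B · C(k+1)/C(k) with A=k + 4, B=k + 6, C=1.
Solve (k + 4)·f(k+1) − (k + 5)·f(k) = 1.
Bound: deg f ≤ 1.
Coefficient equations give f(k) = k/4.
R(k) = B(k−1)·f(k)/C(k) = k*(k + 5)/4; s_k = R·t_k = k/(2*(k + 4)).
Δs = 2/(k**2 + 9*k + 20), as required.
Telescoping: Σ = s_(7) − s_(0) = 7/22 − (0) = 7/22.

Σ = 7/22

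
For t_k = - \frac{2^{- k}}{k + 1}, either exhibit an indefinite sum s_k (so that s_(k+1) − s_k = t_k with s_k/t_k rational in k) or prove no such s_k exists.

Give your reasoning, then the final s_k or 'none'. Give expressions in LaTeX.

none (Gosper's algorithm certifies no s_k)

The ratio is (k + 1)/(2*(k + 2)).
Gosper form: A/B · C(k+1)/C(k) with A=k/2 + 1/2, B=k + 2, C=1.
Need (k/2 + 1/2)·f(k+1) − (k + 1)·f(k) = 1.
d = -1 from the (1,1,0) case.
Bound -1 < 0, so the key equation has no polynomial solution.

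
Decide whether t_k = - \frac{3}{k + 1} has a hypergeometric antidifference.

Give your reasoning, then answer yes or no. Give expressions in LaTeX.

No — key equation has no polynomial f.

r(k) = (k + 1)/(k + 2) after simplifying.
Factor: A=k + 1; B=k + 2; C=1.
Key eq: (k + 1)·f(k+1) = (k + 1)·f(k) + (1).
From deg A=1, deg B=1, deg C=0: d=0.
Write f(k) = c0. Then LHS − RHS = -1, requiring -1 = 0: contradictory. No certificate.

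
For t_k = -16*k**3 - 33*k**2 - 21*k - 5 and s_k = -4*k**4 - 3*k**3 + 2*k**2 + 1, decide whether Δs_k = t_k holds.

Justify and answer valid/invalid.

valid (s_(k+1) − s_k reduces to t_k)

s_(k+1) = -4*(k + 1)**4 - 3*(k + 1)**3 + 2*(k + 1)**2 + 1
s_(k+1) − s_k = -16*k**3 - 33*k**2 - 21*k - 5
(s_(k+1) − s_k) − t_k = 0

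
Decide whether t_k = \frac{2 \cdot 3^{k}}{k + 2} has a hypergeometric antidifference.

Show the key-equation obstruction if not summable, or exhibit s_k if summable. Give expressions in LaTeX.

No — key equation has no polynomial f.

Step 1: r(k) = 3*(k + 2)/(k + 3).
A = 3*k + 6, B = k + 3, C = 1.
f must satisfy (3*k + 6)·f(k+1) − (k + 2)·f(k) = 1.
d = -1 from the (1,1,0) case.
Negative degree bound (-1): no f exists, t_k not Gosper-summable.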